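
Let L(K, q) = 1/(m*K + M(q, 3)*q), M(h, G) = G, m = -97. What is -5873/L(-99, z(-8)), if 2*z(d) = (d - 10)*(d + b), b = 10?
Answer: -56081277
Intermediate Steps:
z(d) = (-10 + d)*(10 + d)/2 (z(d) = ((d - 10)*(d + 10))/2 = ((-10 + d)*(10 + d))/2 = (-10 + d)*(10 + d)/2)
L(K, q) = 1/(-97*K + 3*q)
-5873/L(-99, z(-8)) = -(56398419 + 17619*(-50 + (1/2)*(-8)**2)) = -(56398419 + 17619*(-50 + (1/2)*64)) = -(56398419 + 17619*(-50 + 32)) = -5873/(1/(9603 + 3*(-18))) = -5873/(1/(9603 - 54)) = -5873/(1/9549) = -5873/1/9549 = -5873*9549 = -56081277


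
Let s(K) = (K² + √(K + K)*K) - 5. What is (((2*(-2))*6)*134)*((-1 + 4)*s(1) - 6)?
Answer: 57888 - 9648*√2 ≈ 44244.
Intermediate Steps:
s(K) = -5 + K² + √2*K^(3/2) (s(K) = (K² + √(2*K)*K) - 5 = (K² + (√2*√K)*K) - 5 = (K² + √2*K^(3/2)) - 5 = -5 + K² + √2*K^(3/2))
(((2*(-2))*6)*134)*((-1 + 4)*s(1) - 6) = (((2*(-2))*6)*134)*((-1 + 4)*(-5 + 1² + √2*1^(3/2)) - 6) = (-4*6*134)*(3*(-5 + 1 + √2*1) - 6) = (-24*134)*(3*(-5 + 1 + √2) - 6) = -3216*(3*(-4 + √2) - 6) = -3216*((-12 + 3*√2) - 6) = -3216*(-18 + 3*√2) = 57888 - 9648*√2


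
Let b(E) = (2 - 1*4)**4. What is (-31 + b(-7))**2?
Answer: 225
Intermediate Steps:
b(E) = 16 (b(E) = (2 - 4)**4 = (-2)**4 = 16)
(-31 + b(-7))**2 = (-31 + 16)**2 = (-15)**2 = 225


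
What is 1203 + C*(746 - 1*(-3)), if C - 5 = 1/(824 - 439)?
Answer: 272247/55 ≈ 4949.9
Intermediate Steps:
C = 1926/385 (C = 5 + 1/(824 - 439) = 5 + 1/385 = 1926/385 ≈ 5.0026)
1203 + C*(746 - 1*(-3)) = 1203 + 1926*(746 - 1*(-3))/385 = 1203 + 1926*(746 + 3)/385 = 1203 + (1926/385)*749 = 1203 + 206082/55 = 272247/55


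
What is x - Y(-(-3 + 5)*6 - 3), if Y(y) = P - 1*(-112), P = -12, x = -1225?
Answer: -1325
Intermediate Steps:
Y(y) = 100 (Y(y) = -12 - 1*(-112) = -12 + 112 = 100)
x - Y(-(-3 + 5)*6 - 3) = -1225 - 1*100 = -1225 - 100 = -1325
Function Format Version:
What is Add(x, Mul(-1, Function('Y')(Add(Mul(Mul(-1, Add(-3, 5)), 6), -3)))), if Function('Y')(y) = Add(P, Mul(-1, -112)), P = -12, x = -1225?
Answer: -1325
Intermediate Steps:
Function('Y')(y) = 100 (Function('Y')(y) = Add(-12, Mul(-1, -112)) = Add(-12, 112) = 100)
Add(x, Mul(-1, Function('Y')(Add(Mul(Mul(-1, Add(-3, 5)), 6), -3)))) = Add(-1225, Mul(-1, 100)) = Add(-1225, -100) = -1325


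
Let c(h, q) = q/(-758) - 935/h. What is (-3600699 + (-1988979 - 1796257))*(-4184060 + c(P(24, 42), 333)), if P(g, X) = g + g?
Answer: 562193603352699995/18192 ≈ 3.0903e+13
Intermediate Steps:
P(g, X) = 2*g
c(h, q) = -935/h - q/758 (c(h, q) = q*(-1/758) - 935/h = -q/758 - 935/h = -935/h - q/758)
(-3600699 + (-1988979 - 1796257))*(-4184060 + c(P(24, 42), 333)) = (-3600699 + (-1988979 - 1796257))*(-4184060 + (-935/(2*24) - 1/758*333)) = (-3600699 - 3785236)*(-4184060 + (-935/48 - 333/758)) = -7385935*(-4184060 + (-935*1/48 - 333/758)) = -7385935*(-4184060 + (-935/48 - 333/758)) = -7385935*(-4184060 - 362357/18192) = -7385935*(-76116781877/18192) = 562193603352699995/18192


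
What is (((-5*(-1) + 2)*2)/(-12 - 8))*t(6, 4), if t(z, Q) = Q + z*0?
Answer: -14/5 ≈ -2.8000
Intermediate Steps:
t(z, Q) = Q (t(z, Q) = Q + 0 = Q)
(((-5*(-1) + 2)*2)/(-12 - 8))*t(6, 4) = (((-5*(-1) + 2)*2)/(-12 - 8))*4 = (((5 + 2)*2)/(-20))*4 = ((7*2)*(-1/20))*4 = (14*(-1/20))*4 = -7/10*4 = -14/5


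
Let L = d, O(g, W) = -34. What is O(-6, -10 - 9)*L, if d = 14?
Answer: -476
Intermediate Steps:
L = 14
O(-6, -10 - 9)*L = -34*14 = -476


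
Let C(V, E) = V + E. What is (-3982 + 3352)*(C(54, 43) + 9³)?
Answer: -520380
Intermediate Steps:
C(V, E) = E + V
(-3982 + 3352)*(C(54, 43) + 9³) = (-3982 + 3352)*((43 + 54) + 9³) = -630*(97 + 729) = -630*826 = -520380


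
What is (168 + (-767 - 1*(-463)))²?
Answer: 18496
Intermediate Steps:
(168 + (-767 - 1*(-463)))² = (168 + (-767 + 463))² = (168 - 304)² = (-136)² = 18496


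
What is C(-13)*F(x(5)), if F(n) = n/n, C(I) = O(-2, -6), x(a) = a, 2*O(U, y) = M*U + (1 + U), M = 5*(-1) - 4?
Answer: 17/2 ≈ 8.5000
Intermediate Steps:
M = -9 (M = -5 - 4 = -9)
O(U, y) = 1/2 - 4*U (O(U, y) = (-9*U + (1 + U))/2 = (1 - 8*U)/2 = 1/2 - 4*U)
C(I) = 17/2 (C(I) = 1/2 - 4*(-2) = 1/2 + 8 = 17/2)
F(n) = 1
C(-13)*F(x(5)) = (17/2)*1 = 17/2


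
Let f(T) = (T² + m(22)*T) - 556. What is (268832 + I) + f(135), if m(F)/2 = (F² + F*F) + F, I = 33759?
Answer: 587560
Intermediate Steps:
m(F) = 2*F + 4*F² (m(F) = 2*((F² + F*F) + F) = 2*((F² + F²) + F) = 2*(2*F² + F) = 2*(F + 2*F²) = 2*F + 4*F²)
f(T) = -556 + T² + 1980*T (f(T) = (T² + (2*22*(1 + 2*22))*T) - 556 = (T² + (2*22*(1 + 44))*T) - 556 = (T² + (2*22*45)*T) - 556 = (T² + 1980*T) - 556 = -556 + T² + 1980*T)
(268832 + I) + f(135) = (268832 + 33759) + (-556 + 135² + 1980*135) = 302591 + (-556 + 18225 + 267300) = 302591 + 284969 = 587560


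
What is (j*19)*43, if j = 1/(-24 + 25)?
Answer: 817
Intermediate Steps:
j = 1 (j = 1/1 = 1)
(j*19)*43 = (1*19)*43 = 19*43 = 817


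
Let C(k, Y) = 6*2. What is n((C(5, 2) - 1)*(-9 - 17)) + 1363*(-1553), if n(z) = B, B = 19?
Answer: -2116720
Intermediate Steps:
C(k, Y) = 12
n(z) = 19
n((C(5, 2) - 1)*(-9 - 17)) + 1363*(-1553) = 19 + 1363*(-1553) = 19 - 2116739 = -2116720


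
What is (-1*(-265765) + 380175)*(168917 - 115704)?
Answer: 34372405220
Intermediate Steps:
(-1*(-265765) + 380175)*(168917 - 115704) = (265765 + 380175)*53213 = 645940*53213 = 34372405220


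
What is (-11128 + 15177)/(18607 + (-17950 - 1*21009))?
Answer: -4049/20352 ≈ -0.19895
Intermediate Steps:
(-11128 + 15177)/(18607 + (-17950 - 1*21009)) = 4049/(18607 + (-17950 - 21009)) = 4049/(18607 - 38959) = 4049/(-20352) = 4049*(-1/20352) = -4049/20352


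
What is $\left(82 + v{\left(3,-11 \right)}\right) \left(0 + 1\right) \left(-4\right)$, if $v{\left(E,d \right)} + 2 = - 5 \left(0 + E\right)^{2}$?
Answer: $-140$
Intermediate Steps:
$v{\left(E,d \right)} = -2 - 5 E^{2}$ ($v{\left(E,d \right)} = -2 - 5 \left(0 + E\right)^{2} = -2 - 5 E^{2}$)
$\left(82 + v{\left(3,-11 \right)}\right) \left(0 + 1\right) \left(-4\right) = \left(82 - \left(2 + 5 \cdot 3^{2}\right)\right) \left(0 + 1\right) \left(-4\right) = \left(82 - 47\right) 1 \left(-4\right) = \left(82 - 47\right) \left(-4\right) = 35 \left(-4\right) = -140$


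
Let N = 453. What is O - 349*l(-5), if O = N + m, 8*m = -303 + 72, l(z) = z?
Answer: 17353/8 ≈ 2169.1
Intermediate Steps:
m = -231/8 (m = (-303 + 72)/8 = (⅛)*(-231) = -231/8 ≈ -28.875)
O = 3393/8 (O = 453 - 231/8 = 3393/8 ≈ 424.13)
O - 349*l(-5) = 3393/8 - 349*(-5) = 3393/8 + 1745 = 17353/8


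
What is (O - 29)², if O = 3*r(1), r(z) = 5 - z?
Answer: 289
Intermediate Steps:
O = 12 (O = 3*(5 - 1*1) = 3*(5 - 1) = 3*4 = 12)
(O - 29)² = (12 - 29)² = (-17)² = 289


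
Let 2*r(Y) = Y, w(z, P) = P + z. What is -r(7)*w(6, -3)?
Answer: -21/2 ≈ -10.500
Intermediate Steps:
r(Y) = Y/2
-r(7)*w(6, -3) = -(1/2)*7*(-3 + 6) = -7*3/2 = -1*21/2 = -21/2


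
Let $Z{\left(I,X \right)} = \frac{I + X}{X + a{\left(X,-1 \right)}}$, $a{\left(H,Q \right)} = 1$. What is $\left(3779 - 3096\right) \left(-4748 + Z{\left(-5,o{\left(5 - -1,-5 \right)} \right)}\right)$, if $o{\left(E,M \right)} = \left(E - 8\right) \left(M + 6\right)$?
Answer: $-3238103$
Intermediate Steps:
$o{\left(E,M \right)} = \left(-8 + E\right) \left(6 + M\right)$
$Z{\left(I,X \right)} = \frac{I + X}{1 + X}$ ($Z{\left(I,X \right)} = \frac{I + X}{X + 1} = \frac{I + X}{1 + X}$)
$\left(3779 - 3096\right) \left(-4748 + Z{\left(-5,o{\left(5 - -1,-5 \right)} \right)}\right) = \left(3779 - 3096\right) \left(-4748 + \frac{-5 + \left(-48 - -40 + 6 \left(5 - -1\right) + \left(5 - -1\right) \left(-5\right)\right)}{1 + \left(-48 - -40 + 6 \left(5 - -1\right) + \left(5 - -1\right) \left(-5\right)\right)}\right) = 683 \left(-4748 + \frac{-5 + \left(-48 + 40 + 6 \left(5 + 1\right) + \left(5 + 1\right) \left(-5\right)\right)}{1 + \left(-48 + 40 + 6 \left(5 + 1\right) + \left(5 + 1\right) \left(-5\right)\right)}\right) = 683 \left(-4748 + \frac{-5 + \left(-48 + 40 + 6 \cdot 6 + 6 \left(-5\right)\right)}{1 + \left(-48 + 40 + 6 \cdot 6 + 6 \left(-5\right)\right)}\right) = 683 \left(-4748 + \frac{-5 + \left(-48 + 40 + 36 - 30\right)}{1 + \left(-48 + 40 + 36 - 30\right)}\right) = 683 \left(-4748 + \frac{-5 - 2}{1 - 2}\right) = 683 \left(-4748 + \frac{1}{-1} \left(-7\right)\right) = 683 \left(-4748 - -7\right) = 683 \left(-4748 + 7\right) = 683 \left(-4741\right) = -3238103$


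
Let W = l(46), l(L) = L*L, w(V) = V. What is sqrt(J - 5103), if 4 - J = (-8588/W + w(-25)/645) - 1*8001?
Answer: sqrt(25582633710)/2967 ≈ 53.908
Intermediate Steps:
l(L) = L**2
W = 2116 (W = 46**2 = 2116)
J = 546548813/68241 (J = 4 - ((-8588/2116 - 25/645) - 1*8001) = 4 - ((-8588*1/2116 - 25*1/645) - 8001) = 4 - ((-2147/529 - 5/129) - 8001) = 4 - (-279608/68241 - 8001) = 4 - 1*(-546275849/68241) = 4 + 546275849/68241 = 546548813/68241 ≈ 8009.1)
sqrt(J - 5103) = sqrt(546548813/68241 - 5103) = sqrt(198314990/68241) = sqrt(25582633710)/2967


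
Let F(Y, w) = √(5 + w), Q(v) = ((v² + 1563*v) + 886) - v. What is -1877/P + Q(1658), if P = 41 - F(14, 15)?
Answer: 8869075049/1661 - 3754*√5/1661 ≈ 5.3396e+6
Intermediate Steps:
Q(v) = 886 + v² + 1562*v (Q(v) = (886 + v² + 1563*v) - v = 886 + v² + 1562*v)
P = 41 - 2*√5 (P = 41 - √(5 + 15) = 41 - √20 = 41 - 2*√5 ≈ 36.528)
-1877/P + Q(1658) = -1877/(41 - 2*√5) + (886 + 1658² + 1562*1658) = -1877/(41 - 2*√5) + (886 + 2748964 + 2589796) = -1877/(41 - 2*√5) + 5339646 = 5339646 - 1877/(41 - 2*√5)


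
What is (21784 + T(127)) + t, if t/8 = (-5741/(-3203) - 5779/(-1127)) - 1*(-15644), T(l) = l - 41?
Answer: 530917064134/3609781 ≈ 1.4708e+5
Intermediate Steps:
T(l) = -41 + l
t = 451971153664/3609781 (t = 8*((-5741/(-3203) - 5779/(-1127)) - 1*(-15644)) = 8*((-5741*(-1/3203) - 5779*(-1/1127)) + 15644) = 8*((5741/3203 + 5779/1127) + 15644) = 8*(24980244/3609781 + 15644) = 8*(56496394208/3609781) = 451971153664/3609781 ≈ 1.2521e+5)
(21784 + T(127)) + t = (21784 + (-41 + 127)) + 451971153664/3609781 = (21784 + 86) + 451971153664/3609781 = 21870 + 451971153664/3609781 = 530917064134/3609781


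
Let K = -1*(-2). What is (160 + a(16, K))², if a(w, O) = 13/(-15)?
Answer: 5697769/225 ≈ 25323.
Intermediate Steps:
K = 2
a(w, O) = -13/15 (a(w, O) = 13*(-1/15) = -13/15)
(160 + a(16, K))² = (160 - 13/15)² = (2387/15)² = 5697769/225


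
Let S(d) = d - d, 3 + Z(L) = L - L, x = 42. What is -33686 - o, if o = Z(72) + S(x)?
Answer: -33683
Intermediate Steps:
Z(L) = -3 (Z(L) = -3 + (L - L) = -3 + 0 = -3)
S(d) = 0
o = -3 (o = -3 + 0 = -3)
-33686 - o = -33686 - 1*(-3) = -33686 + 3 = -33683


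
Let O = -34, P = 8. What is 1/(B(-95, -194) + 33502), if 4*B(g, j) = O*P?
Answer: 1/33434 ≈ 2.9910e-5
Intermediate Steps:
B(g, j) = -68 (B(g, j) = (-34*8)/4 = (¼)*(-272) = -68)
1/(B(-95, -194) + 33502) = 1/(-68 + 33502) = 1/33434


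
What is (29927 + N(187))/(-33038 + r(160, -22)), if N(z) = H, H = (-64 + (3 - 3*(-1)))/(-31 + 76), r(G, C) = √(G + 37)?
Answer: -44490853966/49117916115 - 1346657*√197/49117916115 ≈ -0.90618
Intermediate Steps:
r(G, C) = √(37 + G)
H = -58/45 (H = (-64 + (3 + 3))/45 = (-64 + 6)*(1/45) = -58*1/45 = -58/45 ≈ -1.2889)
N(z) = -58/45
(29927 + N(187))/(-33038 + r(160, -22)) = (29927 - 58/45)/(-33038 + √(37 + 160)) = 1346657/(45*(-33038 + √197))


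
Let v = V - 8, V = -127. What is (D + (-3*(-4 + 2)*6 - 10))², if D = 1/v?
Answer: 12313081/18225 ≈ 675.62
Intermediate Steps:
v = -135 (v = -127 - 8 = -135)
D = -1/135 (D = 1/(-135) = -1/135 ≈ -0.0074074)
(D + (-3*(-4 + 2)*6 - 10))² = (-1/135 + (-3*(-4 + 2)*6 - 10))² = (-1/135 + (-3*(-2)*6 - 10))² = (-1/135 + (6*6 - 10))² = (-1/135 + (36 - 10))² = (-1/135 + 26)² = (3509/135)² = 12313081/18225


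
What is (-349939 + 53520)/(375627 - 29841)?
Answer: -296419/345786 ≈ -0.85723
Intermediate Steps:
(-349939 + 53520)/(375627 - 29841) = -296419/345786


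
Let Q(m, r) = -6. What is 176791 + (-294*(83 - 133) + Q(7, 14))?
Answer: 191485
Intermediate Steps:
176791 + (-294*(83 - 133) + Q(7, 14)) = 176791 + (-294*(83 - 133) - 6) = 176791 + (-294*(-50) - 6) = 176791 + (14700 - 6) = 176791 + 14694 = 191485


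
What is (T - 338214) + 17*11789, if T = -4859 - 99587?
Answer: -242247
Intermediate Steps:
T = -104446
(T - 338214) + 17*11789 = (-104446 - 338214) + 17*11789 = -442660 + 200413 = -242247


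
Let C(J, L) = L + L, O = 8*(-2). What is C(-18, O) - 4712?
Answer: -4744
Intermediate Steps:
O = -16
C(J, L) = 2*L
C(-18, O) - 4712 = 2*(-16) - 4712 = -32 - 4712 = -4744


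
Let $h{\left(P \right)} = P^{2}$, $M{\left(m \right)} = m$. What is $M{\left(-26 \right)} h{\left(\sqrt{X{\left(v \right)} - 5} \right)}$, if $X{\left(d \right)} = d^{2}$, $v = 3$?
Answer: $-104$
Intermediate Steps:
$M{\left(-26 \right)} h{\left(\sqrt{X{\left(v \right)} - 5} \right)} = - 26 \left(\sqrt{3^{2} - 5}\right)^{2} = - 26 \left(\sqrt{9 - 5}\right)^{2} = - 26 \left(\sqrt{4}\right)^{2} = - 26 \cdot 2^{2} = \left(-26\right) 4 = -104$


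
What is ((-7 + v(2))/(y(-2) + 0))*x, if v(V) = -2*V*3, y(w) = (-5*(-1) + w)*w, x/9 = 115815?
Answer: 6601455/2 ≈ 3.3007e+6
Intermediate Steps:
x = 1042335 (x = 9*115815 = 1042335)
y(w) = w*(5 + w) (y(w) = (5 + w)*w = w*(5 + w))
v(V) = -6*V
((-7 + v(2))/(y(-2) + 0))*x = ((-7 - 6*2)/(-2*(5 - 2) + 0))*1042335 = ((-7 - 12)/(-2*3 + 0))*1042335 = -19/(-6 + 0)*1042335 = -19/(-6)*1042335 = -19*(-⅙)*1042335 = (19/6)*1042335 = 6601455/2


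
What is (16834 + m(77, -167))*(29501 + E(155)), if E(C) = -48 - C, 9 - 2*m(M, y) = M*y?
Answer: 681705864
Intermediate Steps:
m(M, y) = 9/2 - M*y/2
(16834 + m(77, -167))*(29501 + E(155)) = (16834 + (9/2 - 1/2*77*(-167)))*(29501 + (-48 - 1*155)) = (16834 + (9/2 + 12859/2))*(29501 + (-48 - 155)) = (16834 + 6434)*(29501 - 203) = 23268*29298 = 681705864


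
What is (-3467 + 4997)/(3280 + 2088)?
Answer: 765/2684 ≈ 0.28502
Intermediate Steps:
(-3467 + 4997)/(3280 + 2088) = 1530/5368 = 1530*(1/5368) = 765/2684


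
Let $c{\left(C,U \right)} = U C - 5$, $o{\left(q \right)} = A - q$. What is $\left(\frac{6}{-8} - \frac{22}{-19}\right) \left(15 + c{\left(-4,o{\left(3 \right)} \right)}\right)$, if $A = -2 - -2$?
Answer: $\frac{341}{38} \approx 8.9737$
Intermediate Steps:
$A = 0$ ($A = -2 + 2 = 0$)
$o{\left(q \right)} = - q$ ($o{\left(q \right)} = 0 - q = - q$)
$c{\left(C,U \right)} = -5 + C U$ ($c{\left(C,U \right)} = C U - 5 = -5 + C U$)
$\left(\frac{6}{-8} - \frac{22}{-19}\right) \left(15 + c{\left(-4,o{\left(3 \right)} \right)}\right) = \left(\frac{6}{-8} - \frac{22}{-19}\right) \left(15 - \left(5 + 4 \left(\left(-1\right) 3\right)\right)\right) = \left(6 \left(- \frac{1}{8}\right) - - \frac{22}{19}\right) \left(15 - -7\right) = \left(- \frac{3}{4} + \frac{22}{19}\right) \left(15 + \left(-5 + 12\right)\right) = \frac{31 \left(15 + 7\right)}{76} = \frac{31}{76} \cdot 22 = \frac{341}{38}$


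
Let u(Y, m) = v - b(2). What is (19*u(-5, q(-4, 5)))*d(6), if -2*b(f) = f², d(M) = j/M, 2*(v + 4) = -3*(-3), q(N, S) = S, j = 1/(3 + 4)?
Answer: 95/84 ≈ 1.1310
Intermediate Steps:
j = ⅐ (j = 1/7 = ⅐ ≈ 0.14286)
v = ½ (v = -4 + (-3*(-3))/2 = -4 + (½)*9 = -4 + 9/2 = ½ ≈ 0.50000)
d(M) = 1/(7*M)
b(f) = -f²/2
u(Y, m) = 5/2 (u(Y, m) = ½ - (-1)*2²/2 = ½ - (-1)*4/2 = ½ - 1*(-2) = ½ + 2 = 5/2)
(19*u(-5, q(-4, 5)))*d(6) = (19*(5/2))*((⅐)/6) = 95*((⅐)*(⅙))/2 = (95/2)*(1/42) = 95/84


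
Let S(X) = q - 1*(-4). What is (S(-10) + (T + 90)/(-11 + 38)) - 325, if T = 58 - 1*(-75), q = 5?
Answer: -8309/27 ≈ -307.74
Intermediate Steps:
S(X) = 9 (S(X) = 5 - 1*(-4) = 5 + 4 = 9)
T = 133 (T = 58 + 75 = 133)
(S(-10) + (T + 90)/(-11 + 38)) - 325 = (9 + (133 + 90)/(-11 + 38)) - 325 = (9 + 223/27) - 325 = 466/27 - 325 = -8309/27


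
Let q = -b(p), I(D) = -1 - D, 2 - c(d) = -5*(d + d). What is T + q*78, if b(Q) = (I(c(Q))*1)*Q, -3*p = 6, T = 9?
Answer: 2661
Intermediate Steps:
c(d) = 2 + 10*d (c(d) = 2 - (-5)*(d + d) = 2 - (-5)*2*d = 2 - (-10)*d = 2 + 10*d)
p = -2 (p = -1/3*6 = -2)
b(Q) = Q*(-3 - 10*Q) (b(Q) = ((-1 - (2 + 10*Q))*1)*Q = ((-1 + (-2 - 10*Q))*1)*Q = ((-3 - 10*Q)*1)*Q = (-3 - 10*Q)*Q = Q*(-3 - 10*Q))
q = 34 (q = -(-1)*(-2)*(3 + 10*(-2)) = -(-1)*(-2)*(3 - 20) = -(-1)*(-2)*(-17) = -1*(-34) = 34)
T + q*78 = 9 + 34*78 = 9 + 2652 = 2661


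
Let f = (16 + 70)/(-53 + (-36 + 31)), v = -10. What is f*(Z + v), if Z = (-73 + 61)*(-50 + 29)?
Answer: -10406/29 ≈ -358.83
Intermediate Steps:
f = -43/29 (f = 86/(-53 - 5) = 86/(-58) = 86*(-1/58) = -43/29 ≈ -1.4828)
Z = 252 (Z = -12*(-21) = 252)
f*(Z + v) = -43*(252 - 10)/29 = -43/29*242 = -10406/29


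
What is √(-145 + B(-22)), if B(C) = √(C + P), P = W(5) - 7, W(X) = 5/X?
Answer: √(-145 + 2*I*√7) ≈ 0.2197 + 12.044*I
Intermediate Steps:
P = -6 (P = 5/5 - 7 = 5*(⅕) - 7 = 1 - 7 = -6)
B(C) = √(-6 + C) (B(C) = √(C - 6) = √(-6 + C))
√(-145 + B(-22)) = √(-145 + √(-6 - 22)) = √(-145 + √(-28)) = √(-145 + 2*I*√7)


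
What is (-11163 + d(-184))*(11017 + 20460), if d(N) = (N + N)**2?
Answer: 3911363497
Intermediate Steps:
d(N) = 4*N**2 (d(N) = (2*N)**2 = 4*N**2)
(-11163 + d(-184))*(11017 + 20460) = (-11163 + 4*(-184)**2)*(11017 + 20460) = (-11163 + 4*33856)*31477 = (-11163 + 135424)*31477 = 124261*31477 = 3911363497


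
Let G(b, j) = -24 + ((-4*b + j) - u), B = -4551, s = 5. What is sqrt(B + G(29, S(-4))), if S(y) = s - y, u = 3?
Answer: I*sqrt(4685) ≈ 68.447*I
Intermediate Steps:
S(y) = 5 - y
G(b, j) = -27 + j - 4*b (G(b, j) = -24 + ((-4*b + j) - 1*3) = -24 + ((j - 4*b) - 3) = -24 + (-3 + j - 4*b) = -27 + j - 4*b)
sqrt(B + G(29, S(-4))) = sqrt(-4551 + (-27 + (5 - 1*(-4)) - 4*29)) = sqrt(-4551 + (-27 + (5 + 4) - 116)) = sqrt(-4551 + (-27 + 9 - 116)) = sqrt(-4551 - 134) = sqrt(-4685) = I*sqrt(4685)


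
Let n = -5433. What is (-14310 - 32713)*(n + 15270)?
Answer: -462565251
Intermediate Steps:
(-14310 - 32713)*(n + 15270) = (-14310 - 32713)*(-5433 + 15270) = -47023*9837 = -462565251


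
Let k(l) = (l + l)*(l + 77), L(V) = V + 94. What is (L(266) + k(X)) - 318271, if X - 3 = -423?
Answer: -29791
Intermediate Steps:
X = -420 (X = 3 - 423 = -420)
L(V) = 94 + V
k(l) = 2*l*(77 + l) (k(l) = (2*l)*(77 + l) = 2*l*(77 + l))
(L(266) + k(X)) - 318271 = ((94 + 266) + 2*(-420)*(77 - 420)) - 318271 = (360 + 2*(-420)*(-343)) - 318271 = (360 + 288120) - 318271 = 288480 - 318271 = -29791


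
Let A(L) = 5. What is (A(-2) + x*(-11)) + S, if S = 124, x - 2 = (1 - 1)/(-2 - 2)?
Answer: 107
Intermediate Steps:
x = 2 (x = 2 + (1 - 1)/(-2 - 2) = 2 + 0/(-4) = 2 + 0*(-¼) = 2 + 0 = 2)
(A(-2) + x*(-11)) + S = (5 + 2*(-11)) + 124 = (5 - 22) + 124 = -17 + 124 = 107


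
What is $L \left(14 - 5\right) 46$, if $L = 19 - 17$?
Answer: $828$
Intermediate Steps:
$L = 2$ ($L = 19 - 17 = 2$)
$L \left(14 - 5\right) 46 = 2 \left(14 - 5\right) 46 = 2 \cdot 9 \cdot 46 = 18 \cdot 46 = 828$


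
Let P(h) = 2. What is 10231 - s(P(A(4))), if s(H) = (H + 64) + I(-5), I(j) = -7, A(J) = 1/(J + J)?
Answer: 10172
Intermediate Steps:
A(J) = 1/(2*J)
s(H) = 57 + H (s(H) = (H + 64) - 7 = (64 + H) - 7 = 57 + H)
10231 - s(P(A(4))) = 10231 - (57 + 2) = 10231 - 1*59 = 10231 - 59 = 10172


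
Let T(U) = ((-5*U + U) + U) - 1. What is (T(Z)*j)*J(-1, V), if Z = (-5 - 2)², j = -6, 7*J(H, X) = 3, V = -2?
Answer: 2664/7 ≈ 380.57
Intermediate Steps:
J(H, X) = 3/7 (J(H, X) = (⅐)*3 = 3/7)
Z = 49 (Z = (-7)² = 49)
T(U) = -1 - 3*U (T(U) = (-4*U + U) - 1 = -3*U - 1 = -1 - 3*U)
(T(Z)*j)*J(-1, V) = ((-1 - 3*49)*(-6))*(3/7) = ((-1 - 147)*(-6))*(3/7) = -148*(-6)*(3/7) = 888*(3/7) = 2664/7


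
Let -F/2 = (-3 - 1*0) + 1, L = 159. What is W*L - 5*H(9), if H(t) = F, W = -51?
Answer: -8129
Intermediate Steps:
F = 4 (F = -2*((-3 - 1*0) + 1) = -2*((-3 + 0) + 1) = -2*(-3 + 1) = -2*(-2) = 4)
H(t) = 4
W*L - 5*H(9) = -51*159 - 5*4 = -8109 - 20 = -8129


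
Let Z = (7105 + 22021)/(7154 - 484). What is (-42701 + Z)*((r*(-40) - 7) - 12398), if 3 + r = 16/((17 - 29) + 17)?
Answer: 1767527685336/3335 ≈ 5.2999e+8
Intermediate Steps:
Z = 14563/3335 (Z = 29126/6670 = 29126*(1/6670) = 14563/3335 ≈ 4.3667)
r = 1/5 (r = -3 + 16/((17 - 29) + 17) = -3 + 16/(-12 + 17) = -3 + 16/5 = 1/5 ≈ 0.20000)
(-42701 + Z)*((r*(-40) - 7) - 12398) = (-42701 + 14563/3335)*(((1/5)*(-40) - 7) - 12398) = -142393272*((-8 - 7) - 12398)/3335 = -142393272*(-15 - 12398)/3335 = -142393272/3335*(-12413) = 1767527685336/3335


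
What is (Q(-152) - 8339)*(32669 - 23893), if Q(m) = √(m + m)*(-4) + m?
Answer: -74517016 - 140416*I*√19 ≈ -7.4517e+7 - 6.1206e+5*I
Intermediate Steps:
Q(m) = m - 4*√2*√m (Q(m) = √(2*m)*(-4) + m = (√2*√m)*(-4) + m = -4*√2*√m + m = m - 4*√2*√m)
(Q(-152) - 8339)*(32669 - 23893) = ((-152 - 4*√2*√(-152)) - 8339)*(32669 - 23893) = ((-152 - 4*√2*2*I*√38) - 8339)*8776 = ((-152 - 16*I*√19) - 8339)*8776 = (-8491 - 16*I*√19)*8776 = -74517016 - 140416*I*√19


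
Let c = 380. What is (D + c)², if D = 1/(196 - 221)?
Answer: 90231001/625 ≈ 1.4437e+5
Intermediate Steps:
D = -1/25 (D = 1/(-25) = -1/25 ≈ -0.040000)
(D + c)² = (-1/25 + 380)² = (9499/25)² = 90231001/625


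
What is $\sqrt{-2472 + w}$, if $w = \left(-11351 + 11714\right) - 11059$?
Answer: $4 i \sqrt{823} \approx 114.75 i$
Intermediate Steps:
$w = -10696$ ($w = 363 - 11059 = -10696$)
$\sqrt{-2472 + w} = \sqrt{-2472 - 10696} = \sqrt{-13168} = 4 i \sqrt{823}$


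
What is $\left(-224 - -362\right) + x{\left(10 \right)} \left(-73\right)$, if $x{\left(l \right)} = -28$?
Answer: $2182$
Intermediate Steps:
$\left(-224 - -362\right) + x{\left(10 \right)} \left(-73\right) = \left(-224 - -362\right) - -2044 = \left(-224 + 362\right) + 2044 = 138 + 2044 = 2182$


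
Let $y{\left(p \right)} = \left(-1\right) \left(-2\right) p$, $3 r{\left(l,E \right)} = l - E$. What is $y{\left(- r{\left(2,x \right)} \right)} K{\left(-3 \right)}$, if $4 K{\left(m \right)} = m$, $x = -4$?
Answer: $3$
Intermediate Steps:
$K{\left(m \right)} = \frac{m}{4}$
$r{\left(l,E \right)} = - \frac{E}{3} + \frac{l}{3}$ ($r{\left(l,E \right)} = \frac{l - E}{3} = - \frac{E}{3} + \frac{l}{3}$)
$y{\left(p \right)} = 2 p$
$y{\left(- r{\left(2,x \right)} \right)} K{\left(-3 \right)} = 2 \left(- (\left(- \frac{1}{3}\right) \left(-4\right) + \frac{1}{3} \cdot 2)\right) \frac{1}{4} \left(-3\right) = 2 \left(- (\frac{4}{3} + \frac{2}{3})\right) \left(- \frac{3}{4}\right) = 2 \left(\left(-1\right) 2\right) \left(- \frac{3}{4}\right) = 2 \left(-2\right) \left(- \frac{3}{4}\right) = \left(-4\right) \left(- \frac{3}{4}\right) = 3$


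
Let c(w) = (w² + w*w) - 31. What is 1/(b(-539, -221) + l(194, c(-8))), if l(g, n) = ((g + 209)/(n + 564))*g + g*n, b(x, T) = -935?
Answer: 661/11898845 ≈ 5.5552e-5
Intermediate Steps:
c(w) = -31 + 2*w² (c(w) = (w² + w²) - 31 = 2*w² - 31 = -31 + 2*w²)
l(g, n) = g*n + g*(209 + g)/(564 + n) (l(g, n) = ((209 + g)/(564 + n))*g + g*n = g*(209 + g)/(564 + n) + g*n = g*n + g*(209 + g)/(564 + n))
1/(b(-539, -221) + l(194, c(-8))) = 1/(-935 + 194*(209 + 194 + (-31 + 2*(-8)²)² + 564*(-31 + 2*(-8)²))/(564 + (-31 + 2*(-8)²))) = 1/(-935 + 194*(209 + 194 + (-31 + 2*64)² + 564*(-31 + 2*64))/(564 + (-31 + 2*64))) = 1/(-935 + 194*(209 + 194 + (-31 + 128)² + 564*(-31 + 128))/(564 + (-31 + 128))) = 1/(-935 + 194*(209 + 194 + 97² + 564*97)/(564 + 97)) = 1/(-935 + 194*(209 + 194 + 9409 + 54708)/661) = 1/(-935 + 194*(1/661)*64520) = 1/(-935 + 12516880/661) = 1/(11898845/661) = 661/11898845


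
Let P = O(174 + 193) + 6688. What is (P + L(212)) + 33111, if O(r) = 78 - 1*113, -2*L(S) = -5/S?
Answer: 16859941/424 ≈ 39764.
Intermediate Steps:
L(S) = 5/(2*S) (L(S) = -(-5)/(2*S) = 5/(2*S))
O(r) = -35 (O(r) = 78 - 113 = -35)
P = 6653 (P = -35 + 6688 = 6653)
(P + L(212)) + 33111 = (6653 + (5/2)/212) + 33111 = (6653 + (5/2)*(1/212)) + 33111 = (6653 + 5/424) + 33111 = 2820877/424 + 33111 = 16859941/424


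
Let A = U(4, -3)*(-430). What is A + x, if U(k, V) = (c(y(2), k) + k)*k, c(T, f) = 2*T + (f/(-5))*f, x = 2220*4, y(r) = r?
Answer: 624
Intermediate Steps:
x = 8880
c(T, f) = 2*T - f**2/5 (c(T, f) = 2*T + (f*(-1/5))*f = 2*T + (-f/5)*f = 2*T - f**2/5)
U(k, V) = k*(4 + k - k**2/5) (U(k, V) = ((2*2 - k**2/5) + k)*k = ((4 - k**2/5) + k)*k = (4 + k - k**2/5)*k = k*(4 + k - k**2/5))
A = -8256 (A = ((1/5)*4*(20 - 1*4**2 + 5*4))*(-430) = ((1/5)*4*(20 - 1*16 + 20))*(-430) = ((1/5)*4*(20 - 16 + 20))*(-430) = ((1/5)*4*24)*(-430) = (96/5)*(-430) = -8256)
A + x = -8256 + 8880 = 624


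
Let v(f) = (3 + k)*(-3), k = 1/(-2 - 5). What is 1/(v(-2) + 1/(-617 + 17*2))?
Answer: -4081/34987 ≈ -0.11664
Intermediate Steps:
k = -⅐ (k = 1/(-7) = -⅐ ≈ -0.14286)
v(f) = -60/7 (v(f) = (3 - ⅐)*(-3) = (20/7)*(-3) = -60/7)
1/(v(-2) + 1/(-617 + 17*2)) = 1/(-60/7 + 1/(-617 + 17*2)) = 1/(-60/7 + 1/(-617 + 34)) = 1/(-60/7 + 1/(-583)) = 1/(-60/7 - 1/583) = 1/(-34987/4081) = -4081/34987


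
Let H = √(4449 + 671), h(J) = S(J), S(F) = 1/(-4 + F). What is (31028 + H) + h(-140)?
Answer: 4468031/144 + 32*√5 ≈ 31100.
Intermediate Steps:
h(J) = 1/(-4 + J)
H = 32*√5 (H = √5120 = 32*√5 ≈ 71.554)
(31028 + H) + h(-140) = (31028 + 32*√5) + 1/(-4 - 140) = (31028 + 32*√5) + 1/(-144) = (31028 + 32*√5) - 1/144 = 4468031/144 + 32*√5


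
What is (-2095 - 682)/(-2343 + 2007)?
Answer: 2777/336 ≈ 8.2649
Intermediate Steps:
(-2095 - 682)/(-2343 + 2007) = -2777/(-336) = -2777*(-1/336) = 2777/336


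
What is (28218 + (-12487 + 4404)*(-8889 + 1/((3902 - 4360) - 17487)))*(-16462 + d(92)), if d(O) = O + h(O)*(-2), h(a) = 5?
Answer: -4225551246379008/3589 ≈ -1.1774e+12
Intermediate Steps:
d(O) = -10 + O (d(O) = O + 5*(-2) = O - 10 = -10 + O)
(28218 + (-12487 + 4404)*(-8889 + 1/((3902 - 4360) - 17487)))*(-16462 + d(92)) = (28218 + (-12487 + 4404)*(-8889 + 1/((3902 - 4360) - 17487)))*(-16462 + (-10 + 92)) = (28218 - 8083*(-8889 + 1/(-458 - 17487)))*(-16462 + 82) = (28218 - 8083*(-8889 + 1/(-17945)))*(-16380) = (28218 - 8083*(-8889 - 1/17945))*(-16380) = (28218 - 8083*(-159513106/17945))*(-16380) = (28218 + 1289344435798/17945)*(-16380) = (1289850807808/17945)*(-16380) = -4225551246379008/3589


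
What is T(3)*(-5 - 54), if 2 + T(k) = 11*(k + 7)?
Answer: -6372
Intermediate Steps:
T(k) = 75 + 11*k (T(k) = -2 + 11*(k + 7) = -2 + 11*(7 + k) = -2 + (77 + 11*k) = 75 + 11*k)
T(3)*(-5 - 54) = (75 + 11*3)*(-5 - 54) = (75 + 33)*(-59) = 108*(-59) = -6372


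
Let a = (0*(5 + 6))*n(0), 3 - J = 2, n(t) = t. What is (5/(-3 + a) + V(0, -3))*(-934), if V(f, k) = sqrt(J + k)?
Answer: 4670/3 - 934*I*sqrt(2) ≈ 1556.7 - 1320.9*I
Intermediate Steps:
J = 1 (J = 3 - 1*2 = 3 - 2 = 1)
a = 0 (a = (0*(5 + 6))*0 = (0*11)*0 = 0*0 = 0)
V(f, k) = sqrt(1 + k)
(5/(-3 + a) + V(0, -3))*(-934) = (5/(-3 + 0) + sqrt(1 - 3))*(-934) = (5/(-3) + sqrt(-2))*(-934) = (5*(-1/3) + I*sqrt(2))*(-934) = (-5/3 + I*sqrt(2))*(-934) = 4670/3 - 934*I*sqrt(2)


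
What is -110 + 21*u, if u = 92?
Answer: 1822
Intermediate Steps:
-110 + 21*u = -110 + 21*92 = -110 + 1932 = 1822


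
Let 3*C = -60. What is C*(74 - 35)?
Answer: -780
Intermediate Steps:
C = -20 (C = (⅓)*(-60) = -20)
C*(74 - 35) = -20*(74 - 35) = -20*39 = -780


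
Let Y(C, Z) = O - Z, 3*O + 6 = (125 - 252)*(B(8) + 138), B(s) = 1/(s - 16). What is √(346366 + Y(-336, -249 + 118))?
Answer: √49054794/12 ≈ 583.66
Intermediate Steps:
B(s) = 1/(-16 + s)
O = -140129/24 (O = -2 + ((125 - 252)*(1/(-16 + 8) + 138))/3 = -2 + (-127*(1/(-8) + 138))/3 = -2 + (-127*(-⅛ + 138))/3 = -2 + (-127*1103/8)/3 = -2 + (⅓)*(-140081/8) = -2 - 140081/24 = -140129/24 ≈ -5838.7)
Y(C, Z) = -140129/24 - Z
√(346366 + Y(-336, -249 + 118)) = √(346366 + (-140129/24 - (-249 + 118))) = √(346366 + (-140129/24 - 1*(-131))) = √(346366 + (-140129/24 + 131)) = √(346366 - 136985/24) = √(8175799/24) = √49054794/12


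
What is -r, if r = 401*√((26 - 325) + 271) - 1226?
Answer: 1226 - 802*I*√7 ≈ 1226.0 - 2121.9*I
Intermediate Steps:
r = -1226 + 802*I*√7 (r = 401*√(-299 + 271) - 1226 = 401*√(-28) - 1226 = 401*(2*I*√7) - 1226 = 802*I*√7 - 1226 = -1226 + 802*I*√7 ≈ -1226.0 + 2121.9*I)
-r = -(-1226 + 802*I*√7) = 1226 - 802*I*√7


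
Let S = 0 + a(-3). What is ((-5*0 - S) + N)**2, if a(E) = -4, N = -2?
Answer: 4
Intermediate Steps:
S = -4 (S = 0 - 4 = -4)
((-5*0 - S) + N)**2 = ((-5*0 - 1*(-4)) - 2)**2 = ((0 + 4) - 2)**2 = (4 - 2)**2 = 2**2 = 4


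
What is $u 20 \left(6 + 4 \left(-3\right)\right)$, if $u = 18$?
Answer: $-2160$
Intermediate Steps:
$u 20 \left(6 + 4 \left(-3\right)\right) = 18 \cdot 20 \left(6 + 4 \left(-3\right)\right) = 360 \left(6 - 12\right) = 360 \left(-6\right) = -2160$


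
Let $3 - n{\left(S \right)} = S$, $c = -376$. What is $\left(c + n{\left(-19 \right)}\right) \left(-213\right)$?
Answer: $75402$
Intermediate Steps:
$n{\left(S \right)} = 3 - S$
$\left(c + n{\left(-19 \right)}\right) \left(-213\right) = \left(-376 + \left(3 - -19\right)\right) \left(-213\right) = \left(-376 + \left(3 + 19\right)\right) \left(-213\right) = \left(-376 + 22\right) \left(-213\right) = \left(-354\right) \left(-213\right) = 75402$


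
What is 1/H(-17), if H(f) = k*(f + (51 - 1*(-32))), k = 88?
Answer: 1/5808 ≈ 0.00017218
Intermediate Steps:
H(f) = 7304 + 88*f (H(f) = 88*(f + (51 - 1*(-32))) = 88*(f + (51 + 32)) = 88*(f + 83) = 88*(83 + f) = 7304 + 88*f)
1/H(-17) = 1/(7304 + 88*(-17)) = 1/(7304 - 1496) = 1/5808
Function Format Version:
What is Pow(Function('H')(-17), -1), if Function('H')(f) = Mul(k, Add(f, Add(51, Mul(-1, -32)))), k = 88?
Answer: Rational(1, 5808) ≈ 0.00017218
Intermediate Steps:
Function('H')(f) = Add(7304, Mul(88, f)) (Function('H')(f) = Mul(88, Add(f, Add(51, Mul(-1, -32)))) = Mul(88, Add(f, Add(51, 32))) = Mul(88, Add(f, 83)) = Mul(88, Add(83, f)) = Add(7304, Mul(88, f)))
Pow(Function('H')(-17), -1) = Pow(Add(7304, Mul(88, -17)), -1) = Pow(Add(7304, -1496), -1) = Pow(5808, -1) = Rational(1, 5808)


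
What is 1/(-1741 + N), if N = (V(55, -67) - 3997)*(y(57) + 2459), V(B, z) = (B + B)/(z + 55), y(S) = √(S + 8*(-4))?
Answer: -3/29618807 ≈ -1.0129e-7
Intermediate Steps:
y(S) = √(-32 + S) (y(S) = √(S - 32) = √(-32 + S))
V(B, z) = 2*B/(55 + z) (V(B, z) = (2*B)/(55 + z) = 2*B/(55 + z))
N = -29613584/3 (N = (2*55/(55 - 67) - 3997)*(√(-32 + 57) + 2459) = (2*55/(-12) - 3997)*(√25 + 2459) = (2*55*(-1/12) - 3997)*(5 + 2459) = (-55/6 - 3997)*2464 = -24037/6*2464 = -29613584/3 ≈ -9.8712e+6)
1/(-1741 + N) = 1/(-1741 - 29613584/3) = 1/(-29618807/3) = -3/29618807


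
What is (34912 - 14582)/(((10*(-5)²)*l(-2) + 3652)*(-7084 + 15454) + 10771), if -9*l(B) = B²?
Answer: 20330/29648011 ≈ 0.00068571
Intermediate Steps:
l(B) = -B²/9
(34912 - 14582)/(((10*(-5)²)*l(-2) + 3652)*(-7084 + 15454) + 10771) = (34912 - 14582)/(((10*(-5)²)*(-⅑*(-2)²) + 3652)*(-7084 + 15454) + 10771) = 20330/(((10*25)*(-⅑*4) + 3652)*8370 + 10771) = 20330/((250*(-4/9) + 3652)*8370 + 10771) = 20330/((-1000/9 + 3652)*8370 + 10771) = 20330/((31868/9)*8370 + 10771) = 20330/(29637240 + 10771) = 20330/29648011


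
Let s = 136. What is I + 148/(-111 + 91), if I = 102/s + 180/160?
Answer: -221/40 ≈ -5.5250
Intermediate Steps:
I = 15/8 (I = 102/136 + 180/160 = 102*(1/136) + 180*(1/160) = ¾ + 9/8 = 15/8 ≈ 1.8750)
I + 148/(-111 + 91) = 15/8 + 148/(-111 + 91) = 15/8 + 148/(-20) = 15/8 + 148*(-1/20) = 15/8 - 37/5 = -221/40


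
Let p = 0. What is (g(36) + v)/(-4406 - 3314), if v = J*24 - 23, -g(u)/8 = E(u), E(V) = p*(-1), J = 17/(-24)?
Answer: 1/193 ≈ 0.0051813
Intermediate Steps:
J = -17/24 (J = 17*(-1/24) = -17/24 ≈ -0.70833)
E(V) = 0 (E(V) = 0*(-1) = 0)
g(u) = 0 (g(u) = -8*0 = 0)
v = -40 (v = -17/24*24 - 23 = -17 - 23 = -40)
(g(36) + v)/(-4406 - 3314) = (0 - 40)/(-4406 - 3314) = -40/(-7720) = -40*(-1/7720) = 1/193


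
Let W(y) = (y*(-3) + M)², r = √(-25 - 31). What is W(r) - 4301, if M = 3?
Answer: -4796 - 36*I*√14 ≈ -4796.0 - 134.7*I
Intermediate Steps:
r = 2*I*√14 (r = √(-56) = 2*I*√14 ≈ 7.4833*I)
W(y) = (3 - 3*y)² (W(y) = (y*(-3) + 3)² = (-3*y + 3)² = (3 - 3*y)²)
W(r) - 4301 = 9*(-1 + 2*I*√14)² - 4301 = -4301 + 9*(-1 + 2*I*√14)²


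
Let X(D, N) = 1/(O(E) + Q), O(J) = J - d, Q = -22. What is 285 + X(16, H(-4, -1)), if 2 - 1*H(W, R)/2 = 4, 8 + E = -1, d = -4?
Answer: 7694/27 ≈ 284.96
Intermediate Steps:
E = -9 (E = -8 - 1 = -9)
O(J) = 4 + J (O(J) = J - 1*(-4) = J + 4 = 4 + J)
H(W, R) = -4 (H(W, R) = 4 - 2*4 = 4 - 8 = -4)
X(D, N) = -1/27 (X(D, N) = 1/((4 - 9) - 22) = 1/(-5 - 22) = 1/(-27) = -1/27)
285 + X(16, H(-4, -1)) = 285 - 1/27 = 7694/27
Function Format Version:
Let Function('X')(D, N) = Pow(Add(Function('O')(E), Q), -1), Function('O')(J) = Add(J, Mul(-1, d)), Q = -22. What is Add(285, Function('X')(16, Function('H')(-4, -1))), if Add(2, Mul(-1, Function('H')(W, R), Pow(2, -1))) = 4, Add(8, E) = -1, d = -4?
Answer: Rational(7694, 27) ≈ 284.96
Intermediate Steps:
E = -9 (E = Add(-8, -1) = -9)
Function('O')(J) = Add(4, J) (Function('O')(J) = Add(J, Mul(-1, -4)) = Add(J, 4) = Add(4, J))
Function('H')(W, R) = -4 (Function('H')(W, R) = Add(4, Mul(-2, 4)) = Add(4, -8) = -4)
Function('X')(D, N) = Rational(-1, 27) (Function('X')(D, N) = Pow(Add(Add(4, -9), -22), -1) = Pow(Add(-5, -22), -1) = Pow(-27, -1) = Rational(-1, 27))
Add(285, Function('X')(16, Function('H')(-4, -1))) = Add(285, Rational(-1, 27)) = Rational(7694, 27)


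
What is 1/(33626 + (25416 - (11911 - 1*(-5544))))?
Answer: 1/41587 ≈ 2.4046e-5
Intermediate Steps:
1/(33626 + (25416 - (11911 - 1*(-5544)))) = 1/(33626 + (25416 - (11911 + 5544))) = 1/(33626 + (25416 - 1*17455)) = 1/(33626 + (25416 - 17455)) = 1/(33626 + 7961) = 1/41587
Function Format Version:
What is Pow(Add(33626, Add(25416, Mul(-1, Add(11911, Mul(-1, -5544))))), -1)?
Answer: Rational(1, 41587) ≈ 2.4046e-5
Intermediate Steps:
Pow(Add(33626, Add(25416, Mul(-1, Add(11911, Mul(-1, -5544))))), -1) = Pow(Add(33626, Add(25416, Mul(-1, Add(11911, 5544)))), -1) = Pow(Add(33626, Add(25416, Mul(-1, 17455))), -1) = Pow(Add(33626, Add(25416, -17455)), -1) = Pow(Add(33626, 7961), -1) = Pow(41587, -1) = Rational(1, 41587)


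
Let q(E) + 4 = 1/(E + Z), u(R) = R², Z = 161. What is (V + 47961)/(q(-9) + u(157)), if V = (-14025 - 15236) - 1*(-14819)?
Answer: 5094888/3746041 ≈ 1.3601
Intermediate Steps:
V = -14442 (V = -29261 + 14819 = -14442)
q(E) = -4 + 1/(161 + E) (q(E) = -4 + 1/(E + 161) = -4 + 1/(161 + E))
(V + 47961)/(q(-9) + u(157)) = (-14442 + 47961)/((-643 - 4*(-9))/(161 - 9) + 157²) = 33519/((-643 + 36)/152 + 24649) = 33519/((1/152)*(-607) + 24649) = 33519/(-607/152 + 24649) = 33519/(3746041/152) = 33519*(152/3746041) = 5094888/3746041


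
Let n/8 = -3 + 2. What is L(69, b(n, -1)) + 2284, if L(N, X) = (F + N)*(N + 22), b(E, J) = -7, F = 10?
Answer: 9473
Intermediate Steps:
n = -8 (n = 8*(-3 + 2) = 8*(-1) = -8)
L(N, X) = (10 + N)*(22 + N) (L(N, X) = (10 + N)*(N + 22) = (10 + N)*(22 + N))
L(69, b(n, -1)) + 2284 = (220 + 69**2 + 32*69) + 2284 = (220 + 4761 + 2208) + 2284 = 7189 + 2284 = 9473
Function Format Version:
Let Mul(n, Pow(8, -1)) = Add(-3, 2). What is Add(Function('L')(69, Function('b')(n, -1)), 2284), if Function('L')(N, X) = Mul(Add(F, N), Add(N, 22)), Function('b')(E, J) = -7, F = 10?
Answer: 9473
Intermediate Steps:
n = -8 (n = Mul(8, Add(-3, 2)) = Mul(8, -1) = -8)
Function('L')(N, X) = Mul(Add(10, N), Add(22, N)) (Function('L')(N, X) = Mul(Add(10, N), Add(N, 22)) = Mul(Add(10, N), Add(22, N)))
Add(Function('L')(69, Function('b')(n, -1)), 2284) = Add(Add(220, Pow(69, 2), Mul(32, 69)), 2284) = Add(Add(220, 4761, 2208), 2284) = Add(7189, 2284) = 9473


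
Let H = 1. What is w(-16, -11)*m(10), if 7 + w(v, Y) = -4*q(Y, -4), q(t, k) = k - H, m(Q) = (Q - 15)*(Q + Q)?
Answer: -1300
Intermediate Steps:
m(Q) = 2*Q*(-15 + Q) (m(Q) = (-15 + Q)*(2*Q) = 2*Q*(-15 + Q))
q(t, k) = -1 + k (q(t, k) = k - 1*1 = k - 1 = -1 + k)
w(v, Y) = 13 (w(v, Y) = -7 - 4*(-1 - 4) = -7 - 4*(-5) = -7 + 20 = 13)
w(-16, -11)*m(10) = 13*(2*10*(-15 + 10)) = 13*(2*10*(-5)) = 13*(-100) = -1300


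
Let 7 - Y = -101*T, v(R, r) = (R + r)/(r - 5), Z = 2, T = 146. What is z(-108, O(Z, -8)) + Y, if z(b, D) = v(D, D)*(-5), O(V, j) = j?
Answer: 191709/13 ≈ 14747.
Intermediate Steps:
v(R, r) = (R + r)/(-5 + r)
z(b, D) = -10*D/(-5 + D) (z(b, D) = ((D + D)/(-5 + D))*(-5) = ((2*D)/(-5 + D))*(-5) = (2*D/(-5 + D))*(-5) = -10*D/(-5 + D))
Y = 14753 (Y = 7 - (-101)*146 = 7 - 1*(-14746) = 7 + 14746 = 14753)
z(-108, O(Z, -8)) + Y = -10*(-8)/(-5 - 8) + 14753 = -10*(-8)/(-13) + 14753 = -10*(-8)*(-1/13) + 14753 = -80/13 + 14753 = 191709/13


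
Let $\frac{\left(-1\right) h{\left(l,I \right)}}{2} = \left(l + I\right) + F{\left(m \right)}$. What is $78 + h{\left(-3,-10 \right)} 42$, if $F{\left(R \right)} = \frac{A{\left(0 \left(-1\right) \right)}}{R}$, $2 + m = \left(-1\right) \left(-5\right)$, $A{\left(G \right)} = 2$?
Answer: $1114$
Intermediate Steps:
$m = 3$ ($m = -2 - -5 = -2 + 5 = 3$)
$F{\left(R \right)} = \frac{2}{R}$
$h{\left(l,I \right)} = - \frac{4}{3} - 2 I - 2 l$ ($h{\left(l,I \right)} = - 2 \left(\left(l + I\right) + \frac{2}{3}\right) = - 2 \left(\left(I + l\right) + 2 \cdot \frac{1}{3}\right) = - 2 \left(\left(I + l\right) + \frac{2}{3}\right) = - 2 \left(\frac{2}{3} + I + l\right) = - \frac{4}{3} - 2 I - 2 l$)
$78 + h{\left(-3,-10 \right)} 42 = 78 + \left(- \frac{4}{3} - -20 - -6\right) 42 = 78 + \left(- \frac{4}{3} + 20 + 6\right) 42 = 78 + \frac{74}{3} \cdot 42 = 78 + 1036 = 1114$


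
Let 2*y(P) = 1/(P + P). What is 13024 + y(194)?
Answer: 10106625/776 ≈ 13024.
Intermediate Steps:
y(P) = 1/(4*P) (y(P) = 1/(2*(P + P)) = 1/(2*((2*P))) = (1/(2*P))/2 = 1/(4*P))
13024 + y(194) = 13024 + (¼)/194 = 13024 + (¼)*(1/194) = 13024 + 1/776 = 10106625/776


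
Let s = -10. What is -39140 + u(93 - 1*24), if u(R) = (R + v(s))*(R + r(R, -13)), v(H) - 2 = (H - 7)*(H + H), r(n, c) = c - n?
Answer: -44483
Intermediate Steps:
v(H) = 2 + 2*H*(-7 + H) (v(H) = 2 + (H - 7)*(H + H) = 2 + (-7 + H)*(2*H) = 2 + 2*H*(-7 + H))
u(R) = -4446 - 13*R (u(R) = (R + (2 - 14*(-10) + 2*(-10)**2))*(R + (-13 - R)) = (R + (2 + 140 + 2*100))*(-13) = (R + (2 + 140 + 200))*(-13) = (R + 342)*(-13) = (342 + R)*(-13) = -4446 - 13*R)
-39140 + u(93 - 1*24) = -39140 + (-4446 - 13*(93 - 1*24)) = -39140 + (-4446 - 13*(93 - 24)) = -39140 + (-4446 - 13*69) = -39140 + (-4446 - 897) = -39140 - 5343 = -44483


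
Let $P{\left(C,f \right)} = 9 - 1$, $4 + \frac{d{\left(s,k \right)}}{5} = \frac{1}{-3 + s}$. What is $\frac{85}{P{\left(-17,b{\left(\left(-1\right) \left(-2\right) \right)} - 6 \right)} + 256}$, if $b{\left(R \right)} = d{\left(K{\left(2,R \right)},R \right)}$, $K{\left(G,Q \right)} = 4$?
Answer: $\frac{85}{264} \approx 0.32197$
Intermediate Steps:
$d{\left(s,k \right)} = -20 + \frac{5}{-3 + s}$
$b{\left(R \right)} = -15$ ($b{\left(R \right)} = \frac{5 \left(13 - 16\right)}{-3 + 4} = \frac{5 \left(13 - 16\right)}{1} = 5 \cdot 1 \left(-3\right) = -15$)
$P{\left(C,f \right)} = 8$
$\frac{85}{P{\left(-17,b{\left(\left(-1\right) \left(-2\right) \right)} - 6 \right)} + 256} = \frac{85}{8 + 256} = \frac{85}{264}$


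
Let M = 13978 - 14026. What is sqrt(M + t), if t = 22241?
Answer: sqrt(22193) ≈ 148.97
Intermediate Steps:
M = -48
sqrt(M + t) = sqrt(-48 + 22241) = sqrt(22193)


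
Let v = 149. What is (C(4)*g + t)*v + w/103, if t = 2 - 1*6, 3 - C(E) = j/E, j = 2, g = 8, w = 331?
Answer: 245883/103 ≈ 2387.2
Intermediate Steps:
C(E) = 3 - 2/E
t = -4 (t = 2 - 6 = -4)
(C(4)*g + t)*v + w/103 = ((3 - 2/4)*8 - 4)*149 + 331/103 = ((3 - 2*¼)*8 - 4)*149 + 331*(1/103) = ((3 - ½)*8 - 4)*149 + 331/103 = ((5/2)*8 - 4)*149 + 331/103 = (20 - 4)*149 + 331/103 = 16*149 + 331/103 = 2384 + 331/103 = 245883/103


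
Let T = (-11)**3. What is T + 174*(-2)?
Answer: -1679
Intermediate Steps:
T = -1331
T + 174*(-2) = -1331 + 174*(-2) = -1331 - 348 = -1679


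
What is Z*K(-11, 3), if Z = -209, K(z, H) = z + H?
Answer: 1672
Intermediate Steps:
K(z, H) = H + z
Z*K(-11, 3) = -209*(3 - 11) = -209*(-8) = 1672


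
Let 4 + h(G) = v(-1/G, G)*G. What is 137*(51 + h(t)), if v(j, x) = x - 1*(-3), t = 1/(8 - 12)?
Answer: 101517/16 ≈ 6344.8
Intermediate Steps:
t = -¼ (t = 1/(-4) = -¼ ≈ -0.25000)
v(j, x) = 3 + x (v(j, x) = x + 3 = 3 + x)
h(G) = -4 + G*(3 + G) (h(G) = -4 + (3 + G)*G = -4 + G*(3 + G))
137*(51 + h(t)) = 137*(51 + (-4 - (3 - ¼)/4)) = 137*(51 + (-4 - ¼*11/4)) = 137*(51 + (-4 - 11/16)) = 137*(51 - 75/16) = 137*(741/16) = 101517/16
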